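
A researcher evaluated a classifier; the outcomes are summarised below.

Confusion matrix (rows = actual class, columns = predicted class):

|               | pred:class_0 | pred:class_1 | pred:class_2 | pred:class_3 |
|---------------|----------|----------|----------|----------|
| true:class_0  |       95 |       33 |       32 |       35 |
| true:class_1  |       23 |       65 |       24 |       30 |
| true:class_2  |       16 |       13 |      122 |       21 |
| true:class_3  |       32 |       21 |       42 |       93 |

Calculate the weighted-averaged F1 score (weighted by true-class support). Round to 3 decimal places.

Per-class F1 score (2·TP/(2·TP+FP+FN)):
  class_0: TP=95, FP=23+16+32=71, FN=33+32+35=100 → 190/361 = 0.5263
  class_1: TP=65, FP=33+13+21=67, FN=23+24+30=77 → 130/274 = 0.4745
  class_2: TP=122, FP=32+24+42=98, FN=16+13+21=50 → 244/392 = 0.6224
  class_3: TP=93, FP=35+30+21=86, FN=32+21+42=95 → 186/367 = 0.5068
Weighted-F1 score = Σ (supportᵢ/N)·F1 scoreᵢ with N=697: (195/697)·0.5263 + (142/697)·0.4745 + (172/697)·0.6224 + (188/697)·0.5068 = 0.534

0.534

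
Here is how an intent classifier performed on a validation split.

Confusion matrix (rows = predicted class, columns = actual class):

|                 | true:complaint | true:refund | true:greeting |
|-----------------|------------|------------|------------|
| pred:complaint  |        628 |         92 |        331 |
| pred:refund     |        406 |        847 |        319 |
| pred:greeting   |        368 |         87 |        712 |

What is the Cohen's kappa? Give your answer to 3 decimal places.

0.373

Observed agreement pₒ = trace/N = 2187/3790 = 0.5770
Expected agreement pₑ = Σ (rowᵢ·colᵢ)/N² = (1402·1051 + 1026·1572 + 1362·1167)/3790² = 0.3255
κ = (pₒ − pₑ)/(1 − pₑ) = (0.5770 − 0.3255)/(1 − 0.3255) = 0.373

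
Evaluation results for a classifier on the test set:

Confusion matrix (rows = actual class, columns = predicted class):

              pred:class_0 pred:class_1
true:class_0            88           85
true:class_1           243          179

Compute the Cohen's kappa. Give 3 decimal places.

Observed agreement pₒ = trace/N = 267/595 = 0.4487
Expected agreement pₑ = Σ (rowᵢ·colᵢ)/N² = (173·331 + 422·264)/595² = 0.4764
κ = (pₒ − pₑ)/(1 − pₑ) = (0.4487 − 0.4764)/(1 − 0.4764) = -0.053

-0.053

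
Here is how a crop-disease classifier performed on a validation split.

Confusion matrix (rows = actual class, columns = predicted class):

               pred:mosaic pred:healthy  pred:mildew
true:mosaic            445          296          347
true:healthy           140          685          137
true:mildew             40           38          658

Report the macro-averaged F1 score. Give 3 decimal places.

0.637

Per-class F1 score (2·TP/(2·TP+FP+FN)):
  mosaic: TP=445, FP=140+40=180, FN=296+347=643 → 890/1713 = 0.5196
  healthy: TP=685, FP=296+38=334, FN=140+137=277 → 1370/1981 = 0.6916
  mildew: TP=658, FP=347+137=484, FN=40+38=78 → 1316/1878 = 0.7007
Macro-F1 score = mean = (0.5196 + 0.6916 + 0.7007) / 3 = 0.637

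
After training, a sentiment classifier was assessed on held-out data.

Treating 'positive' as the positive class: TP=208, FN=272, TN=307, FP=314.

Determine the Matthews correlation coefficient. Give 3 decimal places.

-0.072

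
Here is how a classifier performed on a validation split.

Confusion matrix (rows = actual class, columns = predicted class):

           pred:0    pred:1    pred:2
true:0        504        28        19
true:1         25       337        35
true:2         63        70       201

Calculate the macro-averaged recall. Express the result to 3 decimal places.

0.788

Per-class recall (TP/(TP+FN)):
  0: TP=504, FN=28+19=47 → 504/551 = 0.9147
  1: TP=337, FN=25+35=60 → 337/397 = 0.8489
  2: TP=201, FN=63+70=133 → 201/334 = 0.6018
Macro-recall = mean = (0.9147 + 0.8489 + 0.6018) / 3 = 0.788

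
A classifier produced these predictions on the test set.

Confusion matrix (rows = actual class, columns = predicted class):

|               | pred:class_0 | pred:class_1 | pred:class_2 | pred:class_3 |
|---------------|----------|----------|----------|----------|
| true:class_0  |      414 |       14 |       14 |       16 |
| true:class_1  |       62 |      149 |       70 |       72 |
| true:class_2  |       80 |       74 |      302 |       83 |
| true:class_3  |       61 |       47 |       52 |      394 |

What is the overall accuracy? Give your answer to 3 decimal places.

Accuracy = trace / total = (414+149+302+394=1259) / 1904 = 1259/1904 = 0.661

0.661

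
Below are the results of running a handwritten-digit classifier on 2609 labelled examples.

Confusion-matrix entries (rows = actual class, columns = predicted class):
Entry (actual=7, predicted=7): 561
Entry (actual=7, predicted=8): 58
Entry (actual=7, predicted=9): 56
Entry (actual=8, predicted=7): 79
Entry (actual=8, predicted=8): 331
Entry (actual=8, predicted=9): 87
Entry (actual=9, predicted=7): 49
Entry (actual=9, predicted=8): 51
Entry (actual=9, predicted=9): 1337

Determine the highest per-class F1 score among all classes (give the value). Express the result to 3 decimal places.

0.917

Per-class F1 score (2·TP/(2·TP+FP+FN)):
  7: TP=561, FP=79+49=128, FN=58+56=114 → 1122/1364 = 0.8226
  8: TP=331, FP=58+51=109, FN=79+87=166 → 662/937 = 0.7065
  9: TP=1337, FP=56+87=143, FN=49+51=100 → 2674/2917 = 0.9167
Highest is class '9' with F1 score = 0.917.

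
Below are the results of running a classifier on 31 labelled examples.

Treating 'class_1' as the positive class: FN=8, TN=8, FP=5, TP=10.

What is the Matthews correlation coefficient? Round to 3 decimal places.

MCC = (TP·TN − FP·FN) / √((TP+FP)(TP+FN)(TN+FP)(TN+FN))
Numerator = 10·8 − 5·8 = 40
Denominator = √(15·18·13·16) = √56160 = 236.9810
MCC = 40 / 236.9810 = 0.169

0.169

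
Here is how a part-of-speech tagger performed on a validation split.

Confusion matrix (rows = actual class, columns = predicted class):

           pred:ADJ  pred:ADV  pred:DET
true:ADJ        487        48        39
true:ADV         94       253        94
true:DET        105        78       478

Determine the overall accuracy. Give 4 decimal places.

0.7267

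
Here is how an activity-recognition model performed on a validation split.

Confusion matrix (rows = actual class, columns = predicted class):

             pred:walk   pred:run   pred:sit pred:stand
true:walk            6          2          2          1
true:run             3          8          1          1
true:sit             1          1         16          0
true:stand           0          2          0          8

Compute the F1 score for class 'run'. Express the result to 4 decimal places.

One-vs-rest for 'run': TP = diagonal; FP = other classes predicted 'run'; FN = 'run' predicted as other.
F1 score = 2·TP/(2·TP+FP+FN).
run: TP=8, FP=2+1+2=5, FN=3+1+1=5 → 16/26 = 0.61538

0.6154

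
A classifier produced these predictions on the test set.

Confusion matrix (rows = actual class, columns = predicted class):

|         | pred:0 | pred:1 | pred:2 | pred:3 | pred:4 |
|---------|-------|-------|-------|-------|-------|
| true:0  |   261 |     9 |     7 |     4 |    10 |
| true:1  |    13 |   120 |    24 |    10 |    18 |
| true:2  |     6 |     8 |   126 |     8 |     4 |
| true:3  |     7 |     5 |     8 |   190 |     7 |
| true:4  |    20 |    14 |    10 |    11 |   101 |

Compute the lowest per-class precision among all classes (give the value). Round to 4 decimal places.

0.7200

Per-class precision (TP/(TP+FP)):
  0: TP=261, FP=13+6+7+20=46 → 261/307 = 0.85016
  1: TP=120, FP=9+8+5+14=36 → 120/156 = 0.76923
  2: TP=126, FP=7+24+8+10=49 → 126/175 = 0.72000
  3: TP=190, FP=4+10+8+11=33 → 190/223 = 0.85202
  4: TP=101, FP=10+18+4+7=39 → 101/140 = 0.72143
Lowest is class '2' with precision = 0.7200.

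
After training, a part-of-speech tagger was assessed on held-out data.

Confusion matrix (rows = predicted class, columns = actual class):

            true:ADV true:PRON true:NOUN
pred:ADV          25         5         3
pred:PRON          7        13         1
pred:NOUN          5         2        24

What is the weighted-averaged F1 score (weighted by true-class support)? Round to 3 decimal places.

0.728

Per-class F1 score (2·TP/(2·TP+FP+FN)):
  ADV: TP=25, FP=5+3=8, FN=7+5=12 → 50/70 = 0.7143
  PRON: TP=13, FP=7+1=8, FN=5+2=7 → 26/41 = 0.6341
  NOUN: TP=24, FP=5+2=7, FN=3+1=4 → 48/59 = 0.8136
Weighted-F1 score = Σ (supportᵢ/N)·F1 scoreᵢ with N=85: (37/85)·0.7143 + (20/85)·0.6341 + (28/85)·0.8136 = 0.728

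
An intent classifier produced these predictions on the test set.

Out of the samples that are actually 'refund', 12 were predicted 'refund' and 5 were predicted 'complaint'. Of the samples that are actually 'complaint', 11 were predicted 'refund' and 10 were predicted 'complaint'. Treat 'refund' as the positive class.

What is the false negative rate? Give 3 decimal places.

FNR = FN/(FN+TP) = 5/(5+12) = 0.294

0.294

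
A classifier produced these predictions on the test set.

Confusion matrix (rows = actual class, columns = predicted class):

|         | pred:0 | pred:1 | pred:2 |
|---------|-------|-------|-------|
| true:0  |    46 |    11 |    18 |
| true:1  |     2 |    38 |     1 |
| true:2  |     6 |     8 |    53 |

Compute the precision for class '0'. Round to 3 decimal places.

One-vs-rest for '0': TP = diagonal; FP = other classes predicted '0'; FN = '0' predicted as other.
precision = TP/(TP+FP).
0: TP=46, FP=2+6=8 → 46/54 = 0.8519

0.852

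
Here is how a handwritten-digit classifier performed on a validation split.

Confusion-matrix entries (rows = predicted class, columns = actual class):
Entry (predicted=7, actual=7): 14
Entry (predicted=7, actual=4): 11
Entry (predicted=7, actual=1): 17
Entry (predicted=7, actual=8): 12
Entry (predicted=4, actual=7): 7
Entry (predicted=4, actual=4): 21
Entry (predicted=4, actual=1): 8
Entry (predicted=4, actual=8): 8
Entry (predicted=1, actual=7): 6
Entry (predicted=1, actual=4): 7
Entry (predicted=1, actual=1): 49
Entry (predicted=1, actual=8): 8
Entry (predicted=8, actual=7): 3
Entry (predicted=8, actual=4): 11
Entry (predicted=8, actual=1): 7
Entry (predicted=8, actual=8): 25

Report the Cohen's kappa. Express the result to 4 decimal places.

0.3365

Observed agreement pₒ = trace/N = 109/214 = 0.50935
Expected agreement pₑ = Σ (rowᵢ·colᵢ)/N² = (30·54 + 50·44 + 81·70 + 53·46)/214² = 0.26046
κ = (pₒ − pₑ)/(1 − pₑ) = (0.50935 − 0.26046)/(1 − 0.26046) = 0.3365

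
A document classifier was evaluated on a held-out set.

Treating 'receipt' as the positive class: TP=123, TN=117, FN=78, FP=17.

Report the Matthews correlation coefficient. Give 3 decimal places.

0.482

MCC = (TP·TN − FP·FN) / √((TP+FP)(TP+FN)(TN+FP)(TN+FN))
Numerator = 123·117 − 17·78 = 13065
Denominator = √(140·201·134·195) = √735298200 = 27116.3825
MCC = 13065 / 27116.3825 = 0.482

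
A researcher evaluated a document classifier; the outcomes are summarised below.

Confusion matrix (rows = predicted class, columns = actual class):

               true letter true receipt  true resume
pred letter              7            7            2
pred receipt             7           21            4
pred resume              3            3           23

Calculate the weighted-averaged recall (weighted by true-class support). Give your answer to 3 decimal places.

Per-class recall (TP/(TP+FN)):
  letter: TP=7, FN=7+3=10 → 7/17 = 0.4118
  receipt: TP=21, FN=7+3=10 → 21/31 = 0.6774
  resume: TP=23, FN=2+4=6 → 23/29 = 0.7931
Weighted-recall = Σ (supportᵢ/N)·recallᵢ with N=77: (17/77)·0.4118 + (31/77)·0.6774 + (29/77)·0.7931 = 0.662

0.662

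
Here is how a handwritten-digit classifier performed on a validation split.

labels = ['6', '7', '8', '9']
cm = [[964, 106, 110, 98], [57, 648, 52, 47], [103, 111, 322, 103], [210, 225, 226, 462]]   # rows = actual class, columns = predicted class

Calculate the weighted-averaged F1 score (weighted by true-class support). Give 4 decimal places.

0.6151

Per-class F1 score (2·TP/(2·TP+FP+FN)):
  6: TP=964, FP=57+103+210=370, FN=106+110+98=314 → 1928/2612 = 0.73813
  7: TP=648, FP=106+111+225=442, FN=57+52+47=156 → 1296/1894 = 0.68427
  8: TP=322, FP=110+52+226=388, FN=103+111+103=317 → 644/1349 = 0.47739
  9: TP=462, FP=98+47+103=248, FN=210+225+226=661 → 924/1833 = 0.50409
Weighted-F1 score = Σ (supportᵢ/N)·F1 scoreᵢ with N=3844: (1278/3844)·0.73813 + (804/3844)·0.68427 + (639/3844)·0.47739 + (1123/3844)·0.50409 = 0.6151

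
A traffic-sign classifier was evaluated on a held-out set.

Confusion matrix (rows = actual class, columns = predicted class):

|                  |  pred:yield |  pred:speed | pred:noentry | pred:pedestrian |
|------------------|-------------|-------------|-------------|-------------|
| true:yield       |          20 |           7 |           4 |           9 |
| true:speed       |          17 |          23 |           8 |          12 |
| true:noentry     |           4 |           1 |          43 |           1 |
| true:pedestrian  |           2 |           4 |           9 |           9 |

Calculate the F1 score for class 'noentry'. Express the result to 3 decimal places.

0.761

Treat 'noentry' as positive and all other classes as negative.
F1 score = 2·TP/(2·TP+FP+FN).
noentry: TP=43, FP=4+8+9=21, FN=4+1+1=6 → 86/113 = 0.7611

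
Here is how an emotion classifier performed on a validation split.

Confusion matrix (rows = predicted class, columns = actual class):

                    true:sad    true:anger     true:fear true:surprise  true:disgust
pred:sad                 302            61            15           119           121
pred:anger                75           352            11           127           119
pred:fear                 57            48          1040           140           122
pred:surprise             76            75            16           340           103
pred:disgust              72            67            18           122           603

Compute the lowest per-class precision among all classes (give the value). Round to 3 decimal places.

0.489

Per-class precision (TP/(TP+FP)):
  sad: TP=302, FP=61+15+119+121=316 → 302/618 = 0.4887
  anger: TP=352, FP=75+11+127+119=332 → 352/684 = 0.5146
  fear: TP=1040, FP=57+48+140+122=367 → 1040/1407 = 0.7392
  surprise: TP=340, FP=76+75+16+103=270 → 340/610 = 0.5574
  disgust: TP=603, FP=72+67+18+122=279 → 603/882 = 0.6837
Lowest is class 'sad' with precision = 0.489.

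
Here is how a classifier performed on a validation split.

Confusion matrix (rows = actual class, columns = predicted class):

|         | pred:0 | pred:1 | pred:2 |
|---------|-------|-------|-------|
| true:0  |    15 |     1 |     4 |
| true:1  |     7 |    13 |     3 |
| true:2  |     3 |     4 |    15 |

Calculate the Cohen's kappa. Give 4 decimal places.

Observed agreement pₒ = trace/N = 43/65 = 0.66154
Expected agreement pₑ = Σ (rowᵢ·colᵢ)/N² = (20·25 + 23·18 + 22·22)/65² = 0.33089
κ = (pₒ − pₑ)/(1 − pₑ) = (0.66154 − 0.33089)/(1 − 0.33089) = 0.4942

0.4942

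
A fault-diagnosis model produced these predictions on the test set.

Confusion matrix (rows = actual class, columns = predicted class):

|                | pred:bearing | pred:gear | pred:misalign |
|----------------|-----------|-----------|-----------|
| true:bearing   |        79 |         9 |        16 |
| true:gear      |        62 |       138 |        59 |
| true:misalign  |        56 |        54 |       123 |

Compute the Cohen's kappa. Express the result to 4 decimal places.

Observed agreement pₒ = trace/N = 340/596 = 0.57047
Expected agreement pₑ = Σ (rowᵢ·colᵢ)/N² = (104·197 + 259·201 + 233·198)/596² = 0.33411
κ = (pₒ − pₑ)/(1 − pₑ) = (0.57047 − 0.33411)/(1 − 0.33411) = 0.3550

0.3550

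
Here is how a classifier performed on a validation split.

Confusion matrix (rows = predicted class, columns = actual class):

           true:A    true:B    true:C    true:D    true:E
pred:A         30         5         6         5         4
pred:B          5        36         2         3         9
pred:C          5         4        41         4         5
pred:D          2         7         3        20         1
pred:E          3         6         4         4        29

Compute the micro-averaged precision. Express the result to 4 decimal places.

0.6420

Micro-averaging pools counts across classes: ΣTP=156, ΣFP=87, ΣFN=87.
Micro-precision = TP/(TP+FP) on pooled counts = 0.6420 (equals overall accuracy in single-label multiclass).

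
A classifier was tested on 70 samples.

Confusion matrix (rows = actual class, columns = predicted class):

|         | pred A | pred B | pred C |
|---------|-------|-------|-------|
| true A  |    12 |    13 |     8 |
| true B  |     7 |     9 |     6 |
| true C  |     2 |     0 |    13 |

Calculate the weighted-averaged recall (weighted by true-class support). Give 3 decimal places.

Per-class recall (TP/(TP+FN)):
  A: TP=12, FN=13+8=21 → 12/33 = 0.3636
  B: TP=9, FN=7+6=13 → 9/22 = 0.4091
  C: TP=13, FN=2+0=2 → 13/15 = 0.8667
Weighted-recall = Σ (supportᵢ/N)·recallᵢ with N=70: (33/70)·0.3636 + (22/70)·0.4091 + (15/70)·0.8667 = 0.486

0.486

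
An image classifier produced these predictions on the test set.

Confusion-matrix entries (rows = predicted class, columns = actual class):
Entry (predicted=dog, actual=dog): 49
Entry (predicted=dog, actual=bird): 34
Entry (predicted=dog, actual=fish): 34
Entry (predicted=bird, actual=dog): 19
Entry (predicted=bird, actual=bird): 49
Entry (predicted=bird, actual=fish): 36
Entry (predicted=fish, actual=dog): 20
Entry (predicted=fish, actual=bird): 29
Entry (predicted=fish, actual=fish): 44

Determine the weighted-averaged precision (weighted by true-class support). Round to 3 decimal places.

Per-class precision (TP/(TP+FP)):
  dog: TP=49, FP=34+34=68 → 49/117 = 0.4188
  bird: TP=49, FP=19+36=55 → 49/104 = 0.4712
  fish: TP=44, FP=20+29=49 → 44/93 = 0.4731
Weighted-precision = Σ (supportᵢ/N)·precisionᵢ with N=314: (88/314)·0.4188 + (112/314)·0.4712 + (114/314)·0.4731 = 0.457

0.457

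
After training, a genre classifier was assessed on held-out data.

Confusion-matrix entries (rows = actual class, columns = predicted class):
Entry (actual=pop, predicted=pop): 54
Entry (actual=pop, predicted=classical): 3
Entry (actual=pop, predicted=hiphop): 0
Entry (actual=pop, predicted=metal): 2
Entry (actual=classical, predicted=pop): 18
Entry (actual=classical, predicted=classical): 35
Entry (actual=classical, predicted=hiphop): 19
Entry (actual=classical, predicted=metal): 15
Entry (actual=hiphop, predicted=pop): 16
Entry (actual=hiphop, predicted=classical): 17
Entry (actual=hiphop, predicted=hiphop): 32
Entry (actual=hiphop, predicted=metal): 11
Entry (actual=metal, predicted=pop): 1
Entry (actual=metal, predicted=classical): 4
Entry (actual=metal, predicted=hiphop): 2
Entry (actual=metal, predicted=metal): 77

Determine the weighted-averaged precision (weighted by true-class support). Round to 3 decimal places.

Per-class precision (TP/(TP+FP)):
  pop: TP=54, FP=18+16+1=35 → 54/89 = 0.6067
  classical: TP=35, FP=3+17+4=24 → 35/59 = 0.5932
  hiphop: TP=32, FP=0+19+2=21 → 32/53 = 0.6038
  metal: TP=77, FP=2+15+11=28 → 77/105 = 0.7333
Weighted-precision = Σ (supportᵢ/N)·precisionᵢ with N=306: (59/306)·0.6067 + (87/306)·0.5932 + (76/306)·0.6038 + (84/306)·0.7333 = 0.637

0.637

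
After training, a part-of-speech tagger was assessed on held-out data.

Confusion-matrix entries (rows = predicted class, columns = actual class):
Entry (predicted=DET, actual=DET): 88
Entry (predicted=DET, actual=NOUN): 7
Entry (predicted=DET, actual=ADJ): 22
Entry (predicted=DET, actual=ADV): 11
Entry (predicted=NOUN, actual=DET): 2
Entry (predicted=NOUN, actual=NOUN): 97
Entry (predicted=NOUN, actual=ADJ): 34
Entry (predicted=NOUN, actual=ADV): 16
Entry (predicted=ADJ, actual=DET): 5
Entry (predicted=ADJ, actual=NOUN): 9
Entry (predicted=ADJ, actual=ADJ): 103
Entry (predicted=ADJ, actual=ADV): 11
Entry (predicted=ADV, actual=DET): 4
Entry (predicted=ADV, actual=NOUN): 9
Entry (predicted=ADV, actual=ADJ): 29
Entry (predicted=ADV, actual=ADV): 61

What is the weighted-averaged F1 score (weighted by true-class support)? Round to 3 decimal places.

0.682

Per-class F1 score (2·TP/(2·TP+FP+FN)):
  DET: TP=88, FP=7+22+11=40, FN=2+5+4=11 → 176/227 = 0.7753
  NOUN: TP=97, FP=2+34+16=52, FN=7+9+9=25 → 194/271 = 0.7159
  ADJ: TP=103, FP=5+9+11=25, FN=22+34+29=85 → 206/316 = 0.6519
  ADV: TP=61, FP=4+9+29=42, FN=11+16+11=38 → 122/202 = 0.6040
Weighted-F1 score = Σ (supportᵢ/N)·F1 scoreᵢ with N=508: (99/508)·0.7753 + (122/508)·0.7159 + (188/508)·0.6519 + (99/508)·0.6040 = 0.682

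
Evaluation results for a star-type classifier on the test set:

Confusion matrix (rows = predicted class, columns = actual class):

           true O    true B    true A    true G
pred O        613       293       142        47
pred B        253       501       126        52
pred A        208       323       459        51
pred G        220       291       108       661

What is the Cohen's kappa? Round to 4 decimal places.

0.3558

Observed agreement pₒ = trace/N = 2234/4348 = 0.51380
Expected agreement pₑ = Σ (rowᵢ·colᵢ)/N² = (1294·1095 + 1408·932 + 835·1041 + 811·1280)/4348² = 0.24525
κ = (pₒ − pₑ)/(1 − pₑ) = (0.51380 − 0.24525)/(1 − 0.24525) = 0.3558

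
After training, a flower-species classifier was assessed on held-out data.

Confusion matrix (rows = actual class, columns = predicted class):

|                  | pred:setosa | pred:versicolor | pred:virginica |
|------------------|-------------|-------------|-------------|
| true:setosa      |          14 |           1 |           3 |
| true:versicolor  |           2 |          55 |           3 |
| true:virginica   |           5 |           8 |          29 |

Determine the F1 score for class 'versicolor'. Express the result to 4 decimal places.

One-vs-rest for 'versicolor': TP = diagonal; FP = other classes predicted 'versicolor'; FN = 'versicolor' predicted as other.
F1 score = 2·TP/(2·TP+FP+FN).
versicolor: TP=55, FP=1+8=9, FN=2+3=5 → 110/124 = 0.88710

0.8871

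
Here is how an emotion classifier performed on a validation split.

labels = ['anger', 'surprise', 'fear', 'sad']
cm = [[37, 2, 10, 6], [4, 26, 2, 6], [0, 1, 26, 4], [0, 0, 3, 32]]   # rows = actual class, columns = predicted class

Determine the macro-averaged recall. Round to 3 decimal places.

Per-class recall (TP/(TP+FN)):
  anger: TP=37, FN=2+10+6=18 → 37/55 = 0.6727
  surprise: TP=26, FN=4+2+6=12 → 26/38 = 0.6842
  fear: TP=26, FN=0+1+4=5 → 26/31 = 0.8387
  sad: TP=32, FN=0+0+3=3 → 32/35 = 0.9143
Macro-recall = mean = (0.6727 + 0.6842 + 0.8387 + 0.9143) / 4 = 0.777

0.777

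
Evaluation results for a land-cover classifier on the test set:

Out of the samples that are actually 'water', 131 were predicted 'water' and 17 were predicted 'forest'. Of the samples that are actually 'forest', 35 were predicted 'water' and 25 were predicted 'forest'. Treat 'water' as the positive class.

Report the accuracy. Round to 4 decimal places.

0.7500

Accuracy = (TP+TN)/N = (131+25)/208 = 0.7500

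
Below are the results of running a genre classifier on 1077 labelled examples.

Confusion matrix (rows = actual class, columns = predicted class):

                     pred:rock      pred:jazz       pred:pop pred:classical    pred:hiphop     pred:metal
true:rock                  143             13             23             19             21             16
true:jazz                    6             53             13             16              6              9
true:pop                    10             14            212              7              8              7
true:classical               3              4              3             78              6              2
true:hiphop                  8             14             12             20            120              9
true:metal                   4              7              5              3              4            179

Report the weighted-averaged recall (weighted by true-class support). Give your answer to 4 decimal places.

0.7289

Per-class recall (TP/(TP+FN)):
  rock: TP=143, FN=13+23+19+21+16=92 → 143/235 = 0.60851
  jazz: TP=53, FN=6+13+16+6+9=50 → 53/103 = 0.51456
  pop: TP=212, FN=10+14+7+8+7=46 → 212/258 = 0.82171
  classical: TP=78, FN=3+4+3+6+2=18 → 78/96 = 0.81250
  hiphop: TP=120, FN=8+14+12+20+9=63 → 120/183 = 0.65574
  metal: TP=179, FN=4+7+5+3+4=23 → 179/202 = 0.88614
Weighted-recall = Σ (supportᵢ/N)·recallᵢ with N=1077: (235/1077)·0.60851 + (103/1077)·0.51456 + (258/1077)·0.82171 + (96/1077)·0.81250 + (183/1077)·0.65574 + (202/1077)·0.88614 = 0.7289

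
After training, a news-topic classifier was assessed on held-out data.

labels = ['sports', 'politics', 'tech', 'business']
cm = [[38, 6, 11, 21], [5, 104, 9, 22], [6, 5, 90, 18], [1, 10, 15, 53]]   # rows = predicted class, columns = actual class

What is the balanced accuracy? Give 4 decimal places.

0.6942

Balanced accuracy = mean of per-class recall.
  sports: recall = 38/50 = 0.76000
  politics: recall = 104/125 = 0.83200
  tech: recall = 90/125 = 0.72000
  business: recall = 53/114 = 0.46491
Mean = (0.76000 + 0.83200 + 0.72000 + 0.46491) / 4 = 0.6942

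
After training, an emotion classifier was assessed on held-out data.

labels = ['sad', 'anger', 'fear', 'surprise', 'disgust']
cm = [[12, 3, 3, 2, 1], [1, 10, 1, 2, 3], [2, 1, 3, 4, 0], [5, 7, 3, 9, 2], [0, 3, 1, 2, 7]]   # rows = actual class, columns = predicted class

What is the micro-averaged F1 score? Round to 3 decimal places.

0.471

Micro-averaging pools counts across classes: ΣTP=41, ΣFP=46, ΣFN=46.
Micro-F1 score = 2·TP/(2·TP+FP+FN) on pooled counts = 0.471 (equals overall accuracy in single-label multiclass).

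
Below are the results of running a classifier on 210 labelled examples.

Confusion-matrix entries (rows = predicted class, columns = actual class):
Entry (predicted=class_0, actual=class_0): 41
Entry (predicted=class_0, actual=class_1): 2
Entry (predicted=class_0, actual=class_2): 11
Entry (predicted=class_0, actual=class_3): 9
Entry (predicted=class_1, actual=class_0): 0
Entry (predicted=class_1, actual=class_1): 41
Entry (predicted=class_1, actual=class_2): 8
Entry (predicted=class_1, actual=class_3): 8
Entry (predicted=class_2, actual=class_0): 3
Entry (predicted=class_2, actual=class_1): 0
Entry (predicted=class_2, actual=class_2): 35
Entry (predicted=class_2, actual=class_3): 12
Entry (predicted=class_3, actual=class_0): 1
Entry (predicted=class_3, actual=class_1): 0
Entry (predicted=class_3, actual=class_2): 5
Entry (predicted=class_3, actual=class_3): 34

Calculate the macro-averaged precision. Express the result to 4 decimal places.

0.7300

Per-class precision (TP/(TP+FP)):
  class_0: TP=41, FP=2+11+9=22 → 41/63 = 0.65079
  class_1: TP=41, FP=0+8+8=16 → 41/57 = 0.71930
  class_2: TP=35, FP=3+0+12=15 → 35/50 = 0.70000
  class_3: TP=34, FP=1+0+5=6 → 34/40 = 0.85000
Macro-precision = mean = (0.65079 + 0.71930 + 0.70000 + 0.85000) / 4 = 0.7300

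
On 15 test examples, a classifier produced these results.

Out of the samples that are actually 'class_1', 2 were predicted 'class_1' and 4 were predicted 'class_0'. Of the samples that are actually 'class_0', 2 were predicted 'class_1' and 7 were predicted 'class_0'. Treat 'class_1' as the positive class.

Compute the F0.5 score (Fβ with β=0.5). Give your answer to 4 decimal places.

Fβ = (1+β²)·TP / ((1+β²)·TP + β²·FN + FP), with β²=1/4
= 1.25·2 / (1.25·2 + 0.25·4 + 2) = 0.4545

0.4545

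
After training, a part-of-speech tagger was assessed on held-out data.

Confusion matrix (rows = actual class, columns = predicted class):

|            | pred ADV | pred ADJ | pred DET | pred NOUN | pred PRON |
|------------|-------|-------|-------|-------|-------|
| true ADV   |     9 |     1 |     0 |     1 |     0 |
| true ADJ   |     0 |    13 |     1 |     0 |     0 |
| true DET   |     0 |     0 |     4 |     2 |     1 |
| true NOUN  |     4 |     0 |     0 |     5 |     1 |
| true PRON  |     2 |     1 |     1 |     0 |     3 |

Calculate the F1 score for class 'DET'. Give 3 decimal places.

Treat 'DET' as positive and all other classes as negative.
F1 score = 2·TP/(2·TP+FP+FN).
DET: TP=4, FP=0+1+0+1=2, FN=0+0+2+1=3 → 8/13 = 0.6154

0.615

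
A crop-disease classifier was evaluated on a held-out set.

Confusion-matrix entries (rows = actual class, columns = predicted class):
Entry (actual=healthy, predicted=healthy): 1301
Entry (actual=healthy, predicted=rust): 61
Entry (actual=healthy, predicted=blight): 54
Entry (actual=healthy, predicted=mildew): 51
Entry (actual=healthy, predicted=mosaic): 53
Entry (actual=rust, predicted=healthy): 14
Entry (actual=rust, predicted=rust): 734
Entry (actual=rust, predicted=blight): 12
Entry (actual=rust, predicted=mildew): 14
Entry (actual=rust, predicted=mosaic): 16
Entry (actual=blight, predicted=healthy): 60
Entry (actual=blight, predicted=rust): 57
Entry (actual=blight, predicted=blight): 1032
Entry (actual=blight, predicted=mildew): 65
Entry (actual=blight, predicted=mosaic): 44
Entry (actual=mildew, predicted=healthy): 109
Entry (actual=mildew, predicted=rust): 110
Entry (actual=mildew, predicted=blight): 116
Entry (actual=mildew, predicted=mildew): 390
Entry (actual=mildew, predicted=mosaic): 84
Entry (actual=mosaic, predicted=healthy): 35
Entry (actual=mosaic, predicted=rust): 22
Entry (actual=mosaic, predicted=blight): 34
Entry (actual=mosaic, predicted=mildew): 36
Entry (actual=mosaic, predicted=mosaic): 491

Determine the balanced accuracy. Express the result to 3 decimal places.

Balanced accuracy = mean of per-class recall.
  healthy: recall = 1301/1520 = 0.8559
  rust: recall = 734/790 = 0.9291
  blight: recall = 1032/1258 = 0.8203
  mildew: recall = 390/809 = 0.4821
  mosaic: recall = 491/618 = 0.7945
Mean = (0.8559 + 0.9291 + 0.8203 + 0.4821 + 0.7945) / 5 = 0.776

0.776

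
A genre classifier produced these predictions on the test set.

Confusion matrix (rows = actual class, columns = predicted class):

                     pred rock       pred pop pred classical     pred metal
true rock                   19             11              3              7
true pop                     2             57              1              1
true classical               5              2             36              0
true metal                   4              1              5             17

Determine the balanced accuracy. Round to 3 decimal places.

Balanced accuracy = mean of per-class recall.
  rock: recall = 19/40 = 0.4750
  pop: recall = 57/61 = 0.9344
  classical: recall = 36/43 = 0.8372
  metal: recall = 17/27 = 0.6296
Mean = (0.4750 + 0.9344 + 0.8372 + 0.6296) / 4 = 0.719

0.719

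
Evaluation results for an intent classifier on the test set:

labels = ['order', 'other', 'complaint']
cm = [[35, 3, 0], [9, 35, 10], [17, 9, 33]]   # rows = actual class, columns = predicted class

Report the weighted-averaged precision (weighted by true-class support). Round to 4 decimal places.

Per-class precision (TP/(TP+FP)):
  order: TP=35, FP=9+17=26 → 35/61 = 0.57377
  other: TP=35, FP=3+9=12 → 35/47 = 0.74468
  complaint: TP=33, FP=0+10=10 → 33/43 = 0.76744
Weighted-precision = Σ (supportᵢ/N)·precisionᵢ with N=151: (38/151)·0.57377 + (54/151)·0.74468 + (59/151)·0.76744 = 0.7106

0.7106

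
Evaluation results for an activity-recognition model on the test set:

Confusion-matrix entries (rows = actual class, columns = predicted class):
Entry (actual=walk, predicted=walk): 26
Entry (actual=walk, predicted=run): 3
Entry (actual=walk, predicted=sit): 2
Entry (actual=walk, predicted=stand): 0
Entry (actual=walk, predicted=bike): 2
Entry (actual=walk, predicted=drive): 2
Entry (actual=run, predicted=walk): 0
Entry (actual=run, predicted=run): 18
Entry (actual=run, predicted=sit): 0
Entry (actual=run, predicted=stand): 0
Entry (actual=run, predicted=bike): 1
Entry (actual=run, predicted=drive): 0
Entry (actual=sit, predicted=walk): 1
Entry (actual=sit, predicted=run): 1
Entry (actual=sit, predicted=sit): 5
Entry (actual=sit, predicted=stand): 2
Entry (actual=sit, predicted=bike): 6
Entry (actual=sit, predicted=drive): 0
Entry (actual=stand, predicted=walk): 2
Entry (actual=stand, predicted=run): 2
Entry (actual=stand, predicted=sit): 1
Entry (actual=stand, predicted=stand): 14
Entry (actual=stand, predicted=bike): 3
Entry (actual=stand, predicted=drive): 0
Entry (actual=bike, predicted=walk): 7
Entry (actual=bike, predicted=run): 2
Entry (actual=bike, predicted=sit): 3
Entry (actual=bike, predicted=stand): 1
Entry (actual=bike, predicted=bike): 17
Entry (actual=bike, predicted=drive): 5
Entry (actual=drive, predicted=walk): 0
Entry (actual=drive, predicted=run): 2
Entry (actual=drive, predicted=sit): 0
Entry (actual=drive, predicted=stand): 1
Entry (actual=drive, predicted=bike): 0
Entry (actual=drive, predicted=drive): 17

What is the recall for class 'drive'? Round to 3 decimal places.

One-vs-rest for 'drive': TP = diagonal; FP = other classes predicted 'drive'; FN = 'drive' predicted as other.
recall = TP/(TP+FN).
drive: TP=17, FN=0+2+0+1+0=3 → 17/20 = 0.8500

0.850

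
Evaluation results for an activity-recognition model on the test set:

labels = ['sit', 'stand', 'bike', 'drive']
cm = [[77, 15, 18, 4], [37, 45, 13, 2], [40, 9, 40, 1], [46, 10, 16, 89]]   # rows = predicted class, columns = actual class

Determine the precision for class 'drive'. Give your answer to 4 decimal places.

Treat 'drive' as positive and all other classes as negative.
precision = TP/(TP+FP).
drive: TP=89, FP=46+10+16=72 → 89/161 = 0.55280

0.5528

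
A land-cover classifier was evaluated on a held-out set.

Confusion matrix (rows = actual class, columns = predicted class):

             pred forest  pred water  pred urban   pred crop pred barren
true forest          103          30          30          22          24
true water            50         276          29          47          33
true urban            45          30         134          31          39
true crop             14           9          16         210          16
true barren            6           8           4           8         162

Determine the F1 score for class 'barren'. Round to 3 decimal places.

0.701

One-vs-rest for 'barren': TP = diagonal; FP = other classes predicted 'barren'; FN = 'barren' predicted as other.
F1 score = 2·TP/(2·TP+FP+FN).
barren: TP=162, FP=24+33+39+16=112, FN=6+8+4+8=26 → 324/462 = 0.7013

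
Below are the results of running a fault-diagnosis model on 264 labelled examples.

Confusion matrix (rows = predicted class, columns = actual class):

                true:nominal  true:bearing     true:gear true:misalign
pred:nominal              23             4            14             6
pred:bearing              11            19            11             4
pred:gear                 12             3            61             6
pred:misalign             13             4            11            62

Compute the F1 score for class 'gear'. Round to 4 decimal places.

One-vs-rest for 'gear': TP = diagonal; FP = other classes predicted 'gear'; FN = 'gear' predicted as other.
F1 score = 2·TP/(2·TP+FP+FN).
gear: TP=61, FP=12+3+6=21, FN=14+11+11=36 → 122/179 = 0.68156

0.6816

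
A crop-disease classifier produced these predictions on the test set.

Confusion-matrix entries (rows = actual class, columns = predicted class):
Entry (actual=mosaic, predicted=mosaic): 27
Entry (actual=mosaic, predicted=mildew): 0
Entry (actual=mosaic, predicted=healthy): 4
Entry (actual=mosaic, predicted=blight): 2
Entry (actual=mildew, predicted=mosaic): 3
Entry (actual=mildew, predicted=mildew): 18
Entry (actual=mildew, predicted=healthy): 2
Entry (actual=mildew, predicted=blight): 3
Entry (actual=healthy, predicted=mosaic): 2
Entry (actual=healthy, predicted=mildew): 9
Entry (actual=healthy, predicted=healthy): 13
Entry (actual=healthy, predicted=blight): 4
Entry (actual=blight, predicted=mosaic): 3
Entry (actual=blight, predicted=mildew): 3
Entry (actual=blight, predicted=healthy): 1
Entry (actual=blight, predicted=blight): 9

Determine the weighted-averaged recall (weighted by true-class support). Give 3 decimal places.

0.650

Per-class recall (TP/(TP+FN)):
  mosaic: TP=27, FN=0+4+2=6 → 27/33 = 0.8182
  mildew: TP=18, FN=3+2+3=8 → 18/26 = 0.6923
  healthy: TP=13, FN=2+9+4=15 → 13/28 = 0.4643
  blight: TP=9, FN=3+3+1=7 → 9/16 = 0.5625
Weighted-recall = Σ (supportᵢ/N)·recallᵢ with N=103: (33/103)·0.8182 + (26/103)·0.6923 + (28/103)·0.4643 + (16/103)·0.5625 = 0.650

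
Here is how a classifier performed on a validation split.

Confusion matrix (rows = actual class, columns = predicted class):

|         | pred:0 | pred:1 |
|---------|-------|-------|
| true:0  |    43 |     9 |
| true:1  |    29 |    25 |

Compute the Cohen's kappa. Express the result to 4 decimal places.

0.2878

Observed agreement pₒ = trace/N = 68/106 = 0.64151
Expected agreement pₑ = Σ (rowᵢ·colᵢ)/N² = (52·72 + 54·34)/106² = 0.49662
κ = (pₒ − pₑ)/(1 − pₑ) = (0.64151 − 0.49662)/(1 − 0.49662) = 0.2878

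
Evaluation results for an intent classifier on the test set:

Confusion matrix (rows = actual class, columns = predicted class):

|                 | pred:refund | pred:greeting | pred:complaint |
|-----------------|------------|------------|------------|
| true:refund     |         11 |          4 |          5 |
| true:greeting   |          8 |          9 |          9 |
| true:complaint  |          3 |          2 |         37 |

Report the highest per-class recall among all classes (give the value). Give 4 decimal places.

Per-class recall (TP/(TP+FN)):
  refund: TP=11, FN=4+5=9 → 11/20 = 0.55000
  greeting: TP=9, FN=8+9=17 → 9/26 = 0.34615
  complaint: TP=37, FN=3+2=5 → 37/42 = 0.88095
Highest is class 'complaint' with recall = 0.8810.

0.8810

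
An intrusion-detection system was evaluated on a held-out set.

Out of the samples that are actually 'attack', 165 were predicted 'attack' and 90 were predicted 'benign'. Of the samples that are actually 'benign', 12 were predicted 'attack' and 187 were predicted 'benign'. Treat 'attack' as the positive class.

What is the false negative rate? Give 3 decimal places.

FNR = FN/(FN+TP) = 90/(90+165) = 0.353

0.353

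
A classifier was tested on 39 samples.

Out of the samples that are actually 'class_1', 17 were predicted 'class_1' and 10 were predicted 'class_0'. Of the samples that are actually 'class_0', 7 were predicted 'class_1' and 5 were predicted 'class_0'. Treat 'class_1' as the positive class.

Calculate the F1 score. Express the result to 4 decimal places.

0.6667

Precision = TP/(TP+FP) = 17/24 = 0.7083
Recall = TP/(TP+FN) = 17/27 = 0.6296
F1 = 2·TP/(2·TP+FP+FN) = 34/51 = 0.6667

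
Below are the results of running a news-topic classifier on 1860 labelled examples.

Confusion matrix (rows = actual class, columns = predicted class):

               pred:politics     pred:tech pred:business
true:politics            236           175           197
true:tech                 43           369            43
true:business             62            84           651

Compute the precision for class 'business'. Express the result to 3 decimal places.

Treat 'business' as positive and all other classes as negative.
precision = TP/(TP+FP).
business: TP=651, FP=197+43=240 → 651/891 = 0.7306

0.731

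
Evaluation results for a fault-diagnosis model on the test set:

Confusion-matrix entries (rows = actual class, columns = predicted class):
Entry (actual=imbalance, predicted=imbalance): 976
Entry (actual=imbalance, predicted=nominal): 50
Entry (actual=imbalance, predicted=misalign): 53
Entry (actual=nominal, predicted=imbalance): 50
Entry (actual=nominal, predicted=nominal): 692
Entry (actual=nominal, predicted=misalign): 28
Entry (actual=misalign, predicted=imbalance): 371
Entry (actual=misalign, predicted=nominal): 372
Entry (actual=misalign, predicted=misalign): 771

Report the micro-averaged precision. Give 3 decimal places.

0.725

Micro-averaging pools counts across classes: ΣTP=2439, ΣFP=924, ΣFN=924.
Micro-precision = TP/(TP+FP) on pooled counts = 0.725 (equals overall accuracy in single-label multiclass).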